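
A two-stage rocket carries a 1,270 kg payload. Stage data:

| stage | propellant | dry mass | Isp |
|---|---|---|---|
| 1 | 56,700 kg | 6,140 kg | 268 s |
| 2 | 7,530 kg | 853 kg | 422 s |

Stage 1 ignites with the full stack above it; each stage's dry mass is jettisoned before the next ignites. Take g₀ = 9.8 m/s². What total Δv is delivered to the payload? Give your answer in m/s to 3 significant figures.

Δv ≈ 10300 m/s

Ignition mass of stage 1 = 56,700+6,140 + 7,530+853 + 1,270 = 72,493 kg.
Stage 1: m₀ = 72,493 kg, m_f = 72,493 − 56,700 = 15,793 kg; Δv = 268×9.8×ln(4.59) = 2626.4×1.5239 ≈ 4002 m/s.
Stage 2: m₀ = 9,653 kg, m_f = 9,653 − 7,530 = 2,123 kg; Δv = 422×9.8×ln(4.547) = 4135.6×1.5144 ≈ 6263 m/s.
Total Δv = 4002 + 6263 = 10265 m/s.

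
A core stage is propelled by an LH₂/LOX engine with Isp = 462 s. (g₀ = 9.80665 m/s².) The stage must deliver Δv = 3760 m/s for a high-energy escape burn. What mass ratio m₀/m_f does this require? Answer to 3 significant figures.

mass ratio ≈ 2.29

v_e = Isp · g₀ = 462 × 9.80665 = 4530.7 m/s.
Using Δv = v_e ln(m₀/m_f): m₀/m_f = exp(Δv / v_e) = exp(3760 / 4530.7) = exp(0.8299) = 2.2931.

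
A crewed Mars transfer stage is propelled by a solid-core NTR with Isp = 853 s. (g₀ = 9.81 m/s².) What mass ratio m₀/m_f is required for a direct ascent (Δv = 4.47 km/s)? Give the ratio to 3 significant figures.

mass ratio ≈ 1.71

v_e = Isp · g₀ = 853 × 9.81 = 8367.9 m/s.
By the Tsiolkovsky rocket equation, m₀/m_f = exp(Δv / v_e) = exp(4470 / 8367.9) = exp(0.5342) = 1.7061.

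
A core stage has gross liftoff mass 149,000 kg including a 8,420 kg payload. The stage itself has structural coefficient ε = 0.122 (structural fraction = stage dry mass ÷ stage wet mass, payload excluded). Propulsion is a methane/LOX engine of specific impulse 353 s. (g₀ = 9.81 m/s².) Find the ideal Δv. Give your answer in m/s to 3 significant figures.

Δv ≈ 6100 m/s

Stage wet mass = m₀ − payload = 149,000 − 8,420 = 140,580 kg.
Stage dry mass = ε × stage wet mass = 0.122 × 140,580 = 17,150.8 kg.
Burnout mass m_f = stage dry + payload = 17,150.8 + 8,420 = 25,570.8 kg.
v_e = Isp · g₀ = 353 × 9.81 = 3462.9 m/s.
Δv = v_e · ln(149,000/25,570.8) = 3462.9 × ln(5.827) = 3462.9 × 1.7625 ≈ 6103 m/s.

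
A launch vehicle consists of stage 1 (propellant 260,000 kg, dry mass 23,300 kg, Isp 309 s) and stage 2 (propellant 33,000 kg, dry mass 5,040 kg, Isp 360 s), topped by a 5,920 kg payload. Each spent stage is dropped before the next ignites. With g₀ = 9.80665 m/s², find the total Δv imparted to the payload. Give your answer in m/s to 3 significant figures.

Δv ≈ 9700 m/s

Ignition mass of stage 1 = 260,000+23,300 + 33,000+5,040 + 5,920 = 327,260 kg.
Stage 1: m₀ = 327,260 kg, m_f = 327,260 − 260,000 = 67,260 kg; Δv = 309×9.80665×ln(4.866) = 3030.3×1.5822 ≈ 4794 m/s.
Stage 2: m₀ = 43,960 kg, m_f = 43,960 − 33,000 = 10,960 kg; Δv = 360×9.80665×ln(4.011) = 3530.4×1.3890 ≈ 4904 m/s.
Total Δv = 4794 + 4904 = 9698 m/s.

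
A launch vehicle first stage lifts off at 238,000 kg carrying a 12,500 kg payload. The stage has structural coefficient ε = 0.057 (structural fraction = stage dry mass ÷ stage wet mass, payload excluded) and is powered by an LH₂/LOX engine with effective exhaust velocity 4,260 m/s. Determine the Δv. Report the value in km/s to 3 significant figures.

Δv ≈ 9.54 km/s

Stage wet mass = m₀ − payload = 238,000 − 12,500 = 225,500 kg.
Stage dry mass = ε × stage wet mass = 0.057 × 225,500 = 12,853.5 kg.
Burnout mass m_f = stage dry + payload = 12,853.5 + 12,500 = 25,353.5 kg.
From the ideal rocket equation, Δv = v_e · ln(238,000/25,353.5) = 4260.0 × ln(9.387) = 4260.0 × 2.2394 ≈ 9540 m/s.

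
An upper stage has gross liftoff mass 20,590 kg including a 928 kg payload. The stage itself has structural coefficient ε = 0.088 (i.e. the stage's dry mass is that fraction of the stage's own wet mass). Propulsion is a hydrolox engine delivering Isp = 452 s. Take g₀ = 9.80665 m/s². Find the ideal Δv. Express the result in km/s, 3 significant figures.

Stage wet mass = m₀ − payload = 20,590 − 928 = 19,662 kg.
Stage dry mass = ε × stage wet mass = 0.088 × 19,662 = 1,730.26 kg.
Burnout mass m_f = stage dry + payload = 1,730.26 + 928 = 2,658.26 kg.
v_e = Isp · g₀ = 452 × 9.80665 = 4432.6 m/s.
Δv = v_e · ln(20,590/2,658.26) = 4432.6 × ln(7.746) = 4432.6 × 2.0471 ≈ 9074 m/s.

Δv ≈ 9.07 km/s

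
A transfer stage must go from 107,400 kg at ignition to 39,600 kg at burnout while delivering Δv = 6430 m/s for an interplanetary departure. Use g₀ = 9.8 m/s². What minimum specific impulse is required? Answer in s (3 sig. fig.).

Isp ≈ 658 s

ln(m₀/m_f) = ln(107400/39600) = ln(2.712) = 0.9977.
v_e = Δv / ln(m₀/m_f) = 6430 / 0.9977 = 6444.6 m/s.
Isp = v_e / g₀ = 6444.6 / 9.8 = 657.6 s.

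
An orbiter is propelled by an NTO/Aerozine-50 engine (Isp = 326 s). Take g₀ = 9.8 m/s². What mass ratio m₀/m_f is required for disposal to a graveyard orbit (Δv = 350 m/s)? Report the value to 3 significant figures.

v_e = Isp · g₀ = 326 × 9.8 = 3194.8 m/s.
m₀/m_f = exp(Δv / v_e) = exp(350 / 3194.8) = exp(0.1096) = 1.1158.

mass ratio ≈ 1.12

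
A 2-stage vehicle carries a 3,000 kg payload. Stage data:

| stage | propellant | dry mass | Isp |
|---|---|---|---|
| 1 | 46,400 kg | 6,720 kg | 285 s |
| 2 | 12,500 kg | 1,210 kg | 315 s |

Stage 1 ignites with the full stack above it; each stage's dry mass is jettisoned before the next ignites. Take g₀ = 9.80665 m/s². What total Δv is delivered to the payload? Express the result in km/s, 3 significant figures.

Ignition mass of stage 1 = 46,400+6,720 + 12,500+1,210 + 3,000 = 69,830 kg.
Stage 1: m₀ = 69,830 kg, m_f = 69,830 − 46,400 = 23,430 kg; Δv = 285×9.80665×ln(2.98) = 2794.9×1.0920 ≈ 3052 m/s.
Stage 2: m₀ = 16,710 kg, m_f = 16,710 − 12,500 = 4,210 kg; Δv = 315×9.80665×ln(3.969) = 3089.1×1.3785 ≈ 4258 m/s.
Total Δv = 3052 + 4258 = 7310 m/s.

Δv ≈ 7.31 km/s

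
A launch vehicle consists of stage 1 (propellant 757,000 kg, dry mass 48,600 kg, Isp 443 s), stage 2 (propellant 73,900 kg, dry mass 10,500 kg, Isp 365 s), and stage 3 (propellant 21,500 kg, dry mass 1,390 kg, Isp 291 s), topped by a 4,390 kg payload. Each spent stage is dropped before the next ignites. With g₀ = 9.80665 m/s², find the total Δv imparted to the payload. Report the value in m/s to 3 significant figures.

Δv ≈ 15900 m/s

Ignition mass of stage 1 = 757,000+48,600 + 73,900+10,500 + 21,500+1,390 + 4,390 = 917,280 kg.
Stage 1: m₀ = 917,280 kg, m_f = 917,280 − 757,000 = 160,280 kg; Δv = 443×9.80665×ln(5.723) = 4344.3×1.7445 ≈ 7579 m/s.
Stage 2: m₀ = 111,680 kg, m_f = 111,680 − 73,900 = 37,780 kg; Δv = 365×9.80665×ln(2.956) = 3579.4×1.0839 ≈ 3880 m/s.
Stage 3: m₀ = 27,280 kg, m_f = 27,280 − 21,500 = 5,780 kg; Δv = 291×9.80665×ln(4.72) = 2853.7×1.5518 ≈ 4428 m/s.
Total Δv = 7579 + 3880 + 4428 = 15887 m/s.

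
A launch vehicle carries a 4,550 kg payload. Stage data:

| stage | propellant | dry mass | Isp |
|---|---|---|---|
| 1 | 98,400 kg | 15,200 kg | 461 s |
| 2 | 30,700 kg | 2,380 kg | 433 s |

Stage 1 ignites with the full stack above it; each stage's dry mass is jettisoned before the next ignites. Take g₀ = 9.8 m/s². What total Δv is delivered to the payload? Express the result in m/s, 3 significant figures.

Δv ≈ 11900 m/s

Ignition mass of stage 1 = 98,400+15,200 + 30,700+2,380 + 4,550 = 151,230 kg.
Stage 1: m₀ = 151,230 kg, m_f = 151,230 − 98,400 = 52,830 kg; Δv = 461×9.8×ln(2.863) = 4517.8×1.0517 ≈ 4751 m/s.
Stage 2: m₀ = 37,630 kg, m_f = 37,630 − 30,700 = 6,930 kg; Δv = 433×9.8×ln(5.43) = 4243.4×1.6919 ≈ 7180 m/s.
Total Δv = 4751 + 7180 = 11931 m/s.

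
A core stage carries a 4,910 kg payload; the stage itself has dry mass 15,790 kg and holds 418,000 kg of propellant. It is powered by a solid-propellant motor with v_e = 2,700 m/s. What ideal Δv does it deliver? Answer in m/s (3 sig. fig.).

m₀ = payload + dry + propellant = 4,910 + 15,790 + 418,000 = 438,700 kg.
m_f = payload + dry = 4,910 + 15,790 = 20,700 kg.
Δv = v_e · ln(m₀/m_f) = 2700.0 × ln(21.19) = 2700.0 × 3.0537 ≈ 8244.9 m/s.

Δv ≈ 8240 m/s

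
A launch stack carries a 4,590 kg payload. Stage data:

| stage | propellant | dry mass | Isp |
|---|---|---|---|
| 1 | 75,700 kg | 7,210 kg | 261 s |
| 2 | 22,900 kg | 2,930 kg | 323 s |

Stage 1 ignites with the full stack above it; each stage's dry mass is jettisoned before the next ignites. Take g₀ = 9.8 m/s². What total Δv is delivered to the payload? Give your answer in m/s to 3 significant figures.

Δv ≈ 7240 m/s

Ignition mass of stage 1 = 75,700+7,210 + 22,900+2,930 + 4,590 = 113,330 kg.
Stage 1: m₀ = 113,330 kg, m_f = 113,330 − 75,700 = 37,630 kg; Δv = 261×9.8×ln(3.012) = 2557.8×1.1025 ≈ 2820 m/s.
Stage 2: m₀ = 30,420 kg, m_f = 30,420 − 22,900 = 7,520 kg; Δv = 323×9.8×ln(4.045) = 3165.4×1.3975 ≈ 4424 m/s.
Total Δv = 2820 + 4424 = 7244 m/s.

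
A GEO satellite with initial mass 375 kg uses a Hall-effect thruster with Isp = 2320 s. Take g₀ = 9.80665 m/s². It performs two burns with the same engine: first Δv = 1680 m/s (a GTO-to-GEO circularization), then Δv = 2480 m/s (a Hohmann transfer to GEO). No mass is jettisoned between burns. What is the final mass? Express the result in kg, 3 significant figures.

final mass ≈ 312 kg

v_e = Isp · g₀ = 2320 × 9.80665 = 22751.4 m/s.
After the first burn: m = 375 × exp(−1680/22751.4) = 375 × 0.92882 = 348.308 kg.
After the second burn: m = 348.308 × exp(−2480/22751.4) = 348.308 × 0.89673 = 312.338 kg.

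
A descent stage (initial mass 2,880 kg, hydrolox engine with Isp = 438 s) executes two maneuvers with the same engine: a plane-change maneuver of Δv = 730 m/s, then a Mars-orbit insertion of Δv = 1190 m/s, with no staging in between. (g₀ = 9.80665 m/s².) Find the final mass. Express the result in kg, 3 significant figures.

v_e = Isp · g₀ = 438 × 9.80665 = 4295.3 m/s.
After the first burn: m = 2880 × exp(−730/4295.3) = 2880 × 0.84370 = 2,429.86 kg.
After the second burn: m = 2,429.86 × exp(−1190/4295.3) = 2,429.86 × 0.75802 = 1,841.88 kg.

final mass ≈ 1840 kg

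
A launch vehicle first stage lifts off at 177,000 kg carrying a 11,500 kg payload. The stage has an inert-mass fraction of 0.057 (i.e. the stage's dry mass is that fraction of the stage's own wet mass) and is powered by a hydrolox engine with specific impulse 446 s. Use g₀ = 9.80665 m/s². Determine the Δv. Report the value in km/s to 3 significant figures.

Stage wet mass = m₀ − payload = 177,000 − 11,500 = 165,500 kg.
Stage dry mass = ε × stage wet mass = 0.057 × 165,500 = 9,433.5 kg.
Burnout mass m_f = stage dry + payload = 9,433.5 + 11,500 = 20,933.5 kg.
v_e = Isp · g₀ = 446 × 9.80665 = 4373.8 m/s.
Using Δv = v_e ln(m₀/m_f): Δv = v_e · ln(177,000/20,933.5) = 4373.8 × ln(8.455) = 4373.8 × 2.1348 ≈ 9337 m/s.

Δv ≈ 9.34 km/s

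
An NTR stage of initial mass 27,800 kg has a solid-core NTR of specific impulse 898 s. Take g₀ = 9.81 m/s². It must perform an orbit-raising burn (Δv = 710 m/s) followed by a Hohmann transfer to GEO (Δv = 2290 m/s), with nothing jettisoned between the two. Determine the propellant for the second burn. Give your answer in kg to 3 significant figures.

propellant for the second burn ≈ 5870 kg

v_e = Isp · g₀ = 898 × 9.81 = 8809.4 m/s.
After the first burn: m = 27800 × exp(−710/8809.4) = 27800 × 0.92257 = 25,647.4 kg.
After the second burn: m = 25,647.4 × exp(−2290/8809.4) = 25,647.4 × 0.77109 = 19,776.5 kg.
Second-burn propellant = 25,647.4 − 19,776.5 = 5,870.9 kg.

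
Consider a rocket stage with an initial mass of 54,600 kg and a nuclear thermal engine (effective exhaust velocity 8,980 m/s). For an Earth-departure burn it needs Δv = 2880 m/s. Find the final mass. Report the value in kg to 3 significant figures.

final mass ≈ 39600 kg

From the ideal rocket equation, m₀/m_f = exp(Δv / v_e) = exp(2880 / 8980.0) = exp(0.3207) = 1.3781.
m_f = m₀ / 1.3781 = 54,600 / 1.3781 = 39,619.8 kg.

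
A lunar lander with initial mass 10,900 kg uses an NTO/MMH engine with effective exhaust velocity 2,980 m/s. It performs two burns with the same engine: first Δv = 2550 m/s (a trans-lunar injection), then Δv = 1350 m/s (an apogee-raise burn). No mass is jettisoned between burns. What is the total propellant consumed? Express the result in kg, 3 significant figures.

After the first burn: m = 10900 × exp(−2550/2980.0) = 10900 × 0.42498 = 4,632.28 kg.
After the second burn: m = 4,632.28 × exp(−1350/2980.0) = 4,632.28 × 0.63571 = 2,944.79 kg.
Total propellant = m₀ − m_final = 10900 − 2,944.79 = 7,955.21 kg.

total propellant consumed ≈ 7960 kg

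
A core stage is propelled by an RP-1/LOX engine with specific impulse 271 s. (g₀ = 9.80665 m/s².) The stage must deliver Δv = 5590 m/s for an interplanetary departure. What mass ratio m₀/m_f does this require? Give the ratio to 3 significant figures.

mass ratio ≈ 8.19

v_e = Isp · g₀ = 271 × 9.80665 = 2657.6 m/s.
Using Δv = v_e ln(m₀/m_f): m₀/m_f = exp(Δv / v_e) = exp(5590 / 2657.6) = exp(2.1034) = 8.1940.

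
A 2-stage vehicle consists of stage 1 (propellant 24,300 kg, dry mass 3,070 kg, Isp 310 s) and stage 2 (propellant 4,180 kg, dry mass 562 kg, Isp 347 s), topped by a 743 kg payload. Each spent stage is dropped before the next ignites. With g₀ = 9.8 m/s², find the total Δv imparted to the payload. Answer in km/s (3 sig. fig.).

Ignition mass of stage 1 = 24,300+3,070 + 4,180+562 + 743 = 32,855 kg.
Stage 1: m₀ = 32,855 kg, m_f = 32,855 − 24,300 = 8,555 kg; Δv = 310×9.8×ln(3.84) = 3038.0×1.3456 ≈ 4088 m/s.
Stage 2: m₀ = 5,485 kg, m_f = 5,485 − 4,180 = 1,305 kg; Δv = 347×9.8×ln(4.203) = 3400.6×1.4358 ≈ 4883 m/s.
Total Δv = 4088 + 4883 = 8971 m/s.

Δv ≈ 8.97 km/s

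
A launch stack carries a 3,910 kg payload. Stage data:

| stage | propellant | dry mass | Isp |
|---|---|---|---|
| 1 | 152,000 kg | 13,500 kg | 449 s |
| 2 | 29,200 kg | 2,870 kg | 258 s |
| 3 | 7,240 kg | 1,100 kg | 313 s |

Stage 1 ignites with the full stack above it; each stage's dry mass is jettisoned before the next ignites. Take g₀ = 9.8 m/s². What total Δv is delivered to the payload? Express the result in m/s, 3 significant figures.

Δv ≈ 11100 m/s

Ignition mass of stage 1 = 152,000+13,500 + 29,200+2,870 + 7,240+1,100 + 3,910 = 209,820 kg.
Stage 1: m₀ = 209,820 kg, m_f = 209,820 − 152,000 = 57,820 kg; Δv = 449×9.8×ln(3.629) = 4400.2×1.2889 ≈ 5671 m/s.
Stage 2: m₀ = 44,320 kg, m_f = 44,320 − 29,200 = 15,120 kg; Δv = 258×9.8×ln(2.931) = 2528.4×1.0754 ≈ 2719 m/s.
Stage 3: m₀ = 12,250 kg, m_f = 12,250 − 7,240 = 5,010 kg; Δv = 313×9.8×ln(2.445) = 3067.4×0.8941 ≈ 2743 m/s.
Total Δv = 5671 + 2719 + 2743 = 11133 m/s.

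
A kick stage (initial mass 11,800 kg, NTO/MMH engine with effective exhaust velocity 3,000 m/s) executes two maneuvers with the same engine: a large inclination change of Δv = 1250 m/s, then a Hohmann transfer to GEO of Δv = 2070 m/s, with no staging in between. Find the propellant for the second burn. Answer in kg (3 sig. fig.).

After the first burn: m = 11800 × exp(−1250/3000.0) = 11800 × 0.65924 = 7,779.03 kg.
After the second burn: m = 7,779.03 × exp(−2070/3000.0) = 7,779.03 × 0.50158 = 3,901.81 kg.
Second-burn propellant = 7,779.03 − 3,901.81 = 3,877.22 kg.

propellant for the second burn ≈ 3880 kg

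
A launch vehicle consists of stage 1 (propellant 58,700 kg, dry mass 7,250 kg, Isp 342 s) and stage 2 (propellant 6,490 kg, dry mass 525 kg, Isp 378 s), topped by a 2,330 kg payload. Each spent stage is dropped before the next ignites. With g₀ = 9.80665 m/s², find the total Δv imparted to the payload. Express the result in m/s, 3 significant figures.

Δv ≈ 9470 m/s

Ignition mass of stage 1 = 58,700+7,250 + 6,490+525 + 2,330 = 75,295 kg.
Stage 1: m₀ = 75,295 kg, m_f = 75,295 − 58,700 = 16,595 kg; Δv = 342×9.80665×ln(4.537) = 3353.9×1.5123 ≈ 5072 m/s.
Stage 2: m₀ = 9,345 kg, m_f = 9,345 − 6,490 = 2,855 kg; Δv = 378×9.80665×ln(3.273) = 3706.9×1.1858 ≈ 4396 m/s.
Total Δv = 5072 + 4396 = 9468 m/s.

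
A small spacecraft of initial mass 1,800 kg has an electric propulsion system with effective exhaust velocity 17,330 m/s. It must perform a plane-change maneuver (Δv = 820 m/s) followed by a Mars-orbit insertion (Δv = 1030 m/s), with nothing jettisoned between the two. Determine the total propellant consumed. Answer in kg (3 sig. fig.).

total propellant consumed ≈ 182 kg

After the first burn: m = 1800 × exp(−820/17330.0) = 1800 × 0.95379 = 1,716.82 kg.
After the second burn: m = 1,716.82 × exp(−1030/17330.0) = 1,716.82 × 0.94230 = 1,617.76 kg.
Total propellant = m₀ − m_final = 1800 − 1,617.76 = 182.24 kg.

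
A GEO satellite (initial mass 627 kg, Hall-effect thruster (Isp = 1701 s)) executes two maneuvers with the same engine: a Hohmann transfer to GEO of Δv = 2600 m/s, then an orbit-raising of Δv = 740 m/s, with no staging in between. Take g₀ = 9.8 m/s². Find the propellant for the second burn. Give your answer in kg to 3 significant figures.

v_e = Isp · g₀ = 1701 × 9.8 = 16669.8 m/s.
After the first burn: m = 627 × exp(−2600/16669.8) = 627 × 0.85558 = 536.449 kg.
After the second burn: m = 536.449 × exp(−740/16669.8) = 536.449 × 0.95658 = 513.156 kg.
Second-burn propellant = 536.449 − 513.156 = 23.293 kg.

propellant for the second burn ≈ 23.3 kg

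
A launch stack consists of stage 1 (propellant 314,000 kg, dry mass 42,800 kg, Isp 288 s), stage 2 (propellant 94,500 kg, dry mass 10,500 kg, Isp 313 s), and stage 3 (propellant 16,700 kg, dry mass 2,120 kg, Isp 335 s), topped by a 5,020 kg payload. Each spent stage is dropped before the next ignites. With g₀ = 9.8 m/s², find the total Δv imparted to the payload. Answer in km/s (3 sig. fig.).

Ignition mass of stage 1 = 314,000+42,800 + 94,500+10,500 + 16,700+2,120 + 5,020 = 485,640 kg.
Stage 1: m₀ = 485,640 kg, m_f = 485,640 − 314,000 = 171,640 kg; Δv = 288×9.8×ln(2.829) = 2822.4×1.0401 ≈ 2935 m/s.
Stage 2: m₀ = 128,840 kg, m_f = 128,840 − 94,500 = 34,340 kg; Δv = 313×9.8×ln(3.752) = 3067.4×1.3223 ≈ 4056 m/s.
Stage 3: m₀ = 23,840 kg, m_f = 23,840 − 16,700 = 7,140 kg; Δv = 335×9.8×ln(3.339) = 3283.0×1.2057 ≈ 3958 m/s.
Total Δv = 2935 + 4056 + 3958 = 10949 m/s.

Δv ≈ 10.9 km/s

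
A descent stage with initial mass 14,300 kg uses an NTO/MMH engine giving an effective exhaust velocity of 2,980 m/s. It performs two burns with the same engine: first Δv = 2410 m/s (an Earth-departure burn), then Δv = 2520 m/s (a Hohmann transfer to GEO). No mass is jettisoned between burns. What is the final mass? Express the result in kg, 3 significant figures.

final mass ≈ 2730 kg

After the first burn: m = 14300 × exp(−2410/2980.0) = 14300 × 0.44543 = 6,369.65 kg.
After the second burn: m = 6,369.65 × exp(−2520/2980.0) = 6,369.65 × 0.42928 = 2,734.36 kg.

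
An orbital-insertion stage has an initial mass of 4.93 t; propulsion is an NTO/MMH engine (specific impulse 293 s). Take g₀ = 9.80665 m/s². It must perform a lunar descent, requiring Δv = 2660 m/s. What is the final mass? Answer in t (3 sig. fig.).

final mass ≈ 1.95 t

v_e = Isp · g₀ = 293 × 9.80665 = 2873.3 m/s.
m₀/m_f = exp(Δv / v_e) = exp(2660 / 2873.3) = exp(0.9257) = 2.5238.
m_f = m₀ / 2.5238 = 4.93 / 2.5238 = 1.9534 t.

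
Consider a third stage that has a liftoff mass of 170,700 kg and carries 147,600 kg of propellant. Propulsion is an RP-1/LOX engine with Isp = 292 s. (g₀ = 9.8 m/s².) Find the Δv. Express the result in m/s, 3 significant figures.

Δv ≈ 5720 m/s

v_e = Isp · g₀ = 292 × 9.8 = 2861.6 m/s.
m_f = m₀ − m_prop = 170,700 − 147,600 = 23,100 kg.
By the Tsiolkovsky rocket equation, Δv = v_e · ln(m₀/m_f) = 2861.6 × ln(7.39) = 2861.6 × 2.0001 ≈ 5723.4 m/s.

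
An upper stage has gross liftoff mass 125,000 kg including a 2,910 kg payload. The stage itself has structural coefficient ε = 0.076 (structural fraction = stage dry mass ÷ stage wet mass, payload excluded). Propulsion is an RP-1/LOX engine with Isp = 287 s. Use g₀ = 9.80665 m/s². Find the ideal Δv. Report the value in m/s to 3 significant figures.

Δv ≈ 6550 m/s

Stage wet mass = m₀ − payload = 125,000 − 2,910 = 122,090 kg.
Stage dry mass = ε × stage wet mass = 0.076 × 122,090 = 9,278.84 kg.
Burnout mass m_f = stage dry + payload = 9,278.84 + 2,910 = 12,188.84 kg.
v_e = Isp · g₀ = 287 × 9.80665 = 2814.5 m/s.
From the ideal rocket equation, Δv = v_e · ln(125,000/12,188.84) = 2814.5 × ln(10.26) = 2814.5 × 2.3278 ≈ 6552 m/s.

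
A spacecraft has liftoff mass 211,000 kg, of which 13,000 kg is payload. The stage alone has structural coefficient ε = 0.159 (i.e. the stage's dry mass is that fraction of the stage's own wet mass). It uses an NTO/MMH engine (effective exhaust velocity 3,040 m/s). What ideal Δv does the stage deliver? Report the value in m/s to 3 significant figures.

Stage wet mass = m₀ − payload = 211,000 − 13,000 = 198,000 kg.
Stage dry mass = ε × stage wet mass = 0.159 × 198,000 = 31,482 kg.
Burnout mass m_f = stage dry + payload = 31,482 + 13,000 = 44,482 kg.
From the ideal rocket equation, Δv = v_e · ln(211,000/44,482) = 3040.0 × ln(4.743) = 3040.0 × 1.5568 ≈ 4733 m/s.

Δv ≈ 4730 m/s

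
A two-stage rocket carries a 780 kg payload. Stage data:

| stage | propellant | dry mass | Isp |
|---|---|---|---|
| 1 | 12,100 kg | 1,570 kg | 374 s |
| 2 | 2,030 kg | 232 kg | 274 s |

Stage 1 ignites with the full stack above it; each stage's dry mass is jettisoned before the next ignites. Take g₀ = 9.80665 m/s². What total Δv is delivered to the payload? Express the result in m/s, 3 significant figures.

Ignition mass of stage 1 = 12,100+1,570 + 2,030+232 + 780 = 16,712 kg.
Stage 1: m₀ = 16,712 kg, m_f = 16,712 − 12,100 = 4,612 kg; Δv = 374×9.80665×ln(3.624) = 3667.7×1.2875 ≈ 4722 m/s.
Stage 2: m₀ = 3,042 kg, m_f = 3,042 − 2,030 = 1,012 kg; Δv = 274×9.80665×ln(3.006) = 2687.0×1.1006 ≈ 2957 m/s.
Total Δv = 4722 + 2957 = 7679 m/s.

Δv ≈ 7680 m/s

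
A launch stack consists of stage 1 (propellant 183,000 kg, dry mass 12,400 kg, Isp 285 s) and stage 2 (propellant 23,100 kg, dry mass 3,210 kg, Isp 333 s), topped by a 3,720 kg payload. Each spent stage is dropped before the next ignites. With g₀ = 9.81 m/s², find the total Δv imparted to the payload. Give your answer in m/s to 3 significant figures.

Ignition mass of stage 1 = 183,000+12,400 + 23,100+3,210 + 3,720 = 225,430 kg.
Stage 1: m₀ = 225,430 kg, m_f = 225,430 − 183,000 = 42,430 kg; Δv = 285×9.81×ln(5.313) = 2795.9×1.6702 ≈ 4670 m/s.
Stage 2: m₀ = 30,030 kg, m_f = 30,030 − 23,100 = 6,930 kg; Δv = 333×9.81×ln(4.333) = 3266.7×1.4663 ≈ 4790 m/s.
Total Δv = 4670 + 4790 = 9460 m/s.

Δv ≈ 9460 m/s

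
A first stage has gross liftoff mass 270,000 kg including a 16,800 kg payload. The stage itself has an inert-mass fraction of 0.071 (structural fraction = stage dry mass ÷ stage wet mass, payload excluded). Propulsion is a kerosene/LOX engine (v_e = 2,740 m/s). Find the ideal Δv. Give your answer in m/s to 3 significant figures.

Stage wet mass = m₀ − payload = 270,000 − 16,800 = 253,200 kg.
Stage dry mass = ε × stage wet mass = 0.071 × 253,200 = 17,977.2 kg.
Burnout mass m_f = stage dry + payload = 17,977.2 + 16,800 = 34,777.2 kg.
Δv = v_e · ln(270,000/34,777.2) = 2740.0 × ln(7.764) = 2740.0 × 2.0495 ≈ 5616 m/s.

Δv ≈ 5620 m/s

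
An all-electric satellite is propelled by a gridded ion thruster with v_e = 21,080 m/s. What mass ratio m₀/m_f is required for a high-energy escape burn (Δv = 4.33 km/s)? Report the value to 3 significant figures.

mass ratio ≈ 1.23

m₀/m_f = exp(Δv / v_e) = exp(4330 / 21080.0) = exp(0.2054) = 1.2280.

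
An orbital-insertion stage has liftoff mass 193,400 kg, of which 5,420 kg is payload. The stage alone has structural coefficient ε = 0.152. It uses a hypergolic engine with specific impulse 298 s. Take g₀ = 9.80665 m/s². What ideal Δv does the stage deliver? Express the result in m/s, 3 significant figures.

Stage wet mass = m₀ − payload = 193,400 − 5,420 = 187,980 kg.
Stage dry mass = ε × stage wet mass = 0.152 × 187,980 = 28,573 kg.
Burnout mass m_f = stage dry + payload = 28,573 + 5,420 = 33,993 kg.
v_e = Isp · g₀ = 298 × 9.80665 = 2922.4 m/s.
Δv = v_e · ln(193,400/33,993) = 2922.4 × ln(5.689) = 2922.4 × 1.7386 ≈ 5081 m/s.

Δv ≈ 5080 m/s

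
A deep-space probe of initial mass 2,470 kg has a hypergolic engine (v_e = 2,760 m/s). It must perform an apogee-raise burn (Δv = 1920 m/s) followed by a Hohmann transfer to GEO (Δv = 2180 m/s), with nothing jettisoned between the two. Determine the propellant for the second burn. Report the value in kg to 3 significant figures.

propellant for the second burn ≈ 673 kg

After the first burn: m = 2470 × exp(−1920/2760.0) = 2470 × 0.49875 = 1,231.91 kg.
After the second burn: m = 1,231.91 × exp(−2180/2760.0) = 1,231.91 × 0.45391 = 559.176 kg.
Second-burn propellant = 1,231.91 − 559.176 = 672.734 kg.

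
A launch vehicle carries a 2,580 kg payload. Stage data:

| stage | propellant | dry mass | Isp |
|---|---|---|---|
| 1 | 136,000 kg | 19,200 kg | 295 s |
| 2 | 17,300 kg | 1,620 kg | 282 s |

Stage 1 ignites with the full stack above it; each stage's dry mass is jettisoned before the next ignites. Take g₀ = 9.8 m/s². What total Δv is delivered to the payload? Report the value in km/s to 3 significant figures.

Δv ≈ 8.76 km/s

Ignition mass of stage 1 = 136,000+19,200 + 17,300+1,620 + 2,580 = 176,700 kg.
Stage 1: m₀ = 176,700 kg, m_f = 176,700 − 136,000 = 40,700 kg; Δv = 295×9.8×ln(4.342) = 2891.0×1.4682 ≈ 4245 m/s.
Stage 2: m₀ = 21,500 kg, m_f = 21,500 − 17,300 = 4,200 kg; Δv = 282×9.8×ln(5.119) = 2763.6×1.6330 ≈ 4513 m/s.
Total Δv = 4245 + 4513 = 8758 m/s.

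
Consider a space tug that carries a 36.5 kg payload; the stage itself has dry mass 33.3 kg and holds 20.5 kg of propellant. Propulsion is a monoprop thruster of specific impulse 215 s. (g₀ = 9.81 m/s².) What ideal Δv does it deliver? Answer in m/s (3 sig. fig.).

v_e = Isp · g₀ = 215 × 9.81 = 2109.2 m/s.
m₀ = payload + dry + propellant = 36.5 + 33.3 + 20.5 = 90.3 kg.
m_f = payload + dry = 36.5 + 33.3 = 69.8 kg.
Δv = v_e · ln(m₀/m_f) = 2109.2 × ln(1.294) = 2109.2 × 0.2575 ≈ 543.1 m/s.

Δv ≈ 543 m/s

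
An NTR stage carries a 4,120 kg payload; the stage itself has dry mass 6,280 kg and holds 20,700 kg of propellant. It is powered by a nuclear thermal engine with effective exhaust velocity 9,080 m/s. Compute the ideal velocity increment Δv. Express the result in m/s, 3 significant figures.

Δv ≈ 9950 m/s

m₀ = payload + dry + propellant = 4,120 + 6,280 + 20,700 = 31,100 kg.
m_f = payload + dry = 4,120 + 6,280 = 10,400 kg.
Δv = v_e · ln(m₀/m_f) = 9080.0 × ln(2.99) = 9080.0 × 1.0954 ≈ 9946.3 m/s.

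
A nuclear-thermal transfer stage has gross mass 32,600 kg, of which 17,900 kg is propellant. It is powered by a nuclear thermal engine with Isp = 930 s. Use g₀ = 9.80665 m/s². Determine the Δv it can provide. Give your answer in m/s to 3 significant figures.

Δv ≈ 7260 m/s

v_e = Isp · g₀ = 930 × 9.80665 = 9120.2 m/s.
m_f = m₀ − m_prop = 32,600 − 17,900 = 14,700 kg.
Δv = v_e · ln(m₀/m_f) = 9120.2 × ln(2.218) = 9120.2 × 0.7965 ≈ 7263.9 m/s.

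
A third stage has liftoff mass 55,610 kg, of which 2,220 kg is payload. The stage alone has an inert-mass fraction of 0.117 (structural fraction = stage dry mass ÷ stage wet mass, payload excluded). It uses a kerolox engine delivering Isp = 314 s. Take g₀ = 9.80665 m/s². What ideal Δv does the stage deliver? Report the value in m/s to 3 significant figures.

Δv ≈ 5800 m/s

Stage wet mass = m₀ − payload = 55,610 − 2,220 = 53,390 kg.
Stage dry mass = ε × stage wet mass = 0.117 × 53,390 = 6,246.63 kg.
Burnout mass m_f = stage dry + payload = 6,246.63 + 2,220 = 8,466.63 kg.
v_e = Isp · g₀ = 314 × 9.80665 = 3079.3 m/s.
Using Δv = v_e ln(m₀/m_f): Δv = v_e · ln(55,610/8,466.63) = 3079.3 × ln(6.568) = 3079.3 × 1.8822 ≈ 5796 m/s.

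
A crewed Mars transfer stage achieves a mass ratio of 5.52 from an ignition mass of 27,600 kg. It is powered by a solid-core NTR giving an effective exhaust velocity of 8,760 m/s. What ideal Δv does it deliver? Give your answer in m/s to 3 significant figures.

Δv = v_e · ln(5.52) = 8760.0 × 1.7084 ≈ 14965.4 m/s.

Δv ≈ 15000 m/s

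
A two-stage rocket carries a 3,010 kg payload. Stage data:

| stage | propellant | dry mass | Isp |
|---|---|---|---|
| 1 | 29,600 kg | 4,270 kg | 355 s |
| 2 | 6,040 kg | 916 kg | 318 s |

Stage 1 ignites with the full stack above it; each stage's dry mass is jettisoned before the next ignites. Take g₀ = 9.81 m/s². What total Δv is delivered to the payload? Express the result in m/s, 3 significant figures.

Ignition mass of stage 1 = 29,600+4,270 + 6,040+916 + 3,010 = 43,836 kg.
Stage 1: m₀ = 43,836 kg, m_f = 43,836 − 29,600 = 14,236 kg; Δv = 355×9.81×ln(3.079) = 3482.6×1.1247 ≈ 3917 m/s.
Stage 2: m₀ = 9,966 kg, m_f = 9,966 − 6,040 = 3,926 kg; Δv = 318×9.81×ln(2.538) = 3119.6×0.9316 ≈ 2906 m/s.
Total Δv = 3917 + 2906 = 6823 m/s.

Δv ≈ 6820 m/s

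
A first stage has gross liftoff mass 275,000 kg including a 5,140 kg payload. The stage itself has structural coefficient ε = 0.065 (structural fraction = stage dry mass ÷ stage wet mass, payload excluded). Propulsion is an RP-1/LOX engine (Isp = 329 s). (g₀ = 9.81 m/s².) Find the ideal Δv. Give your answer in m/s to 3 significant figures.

Stage wet mass = m₀ − payload = 275,000 − 5,140 = 269,860 kg.
Stage dry mass = ε × stage wet mass = 0.065 × 269,860 = 17,540.9 kg.
Burnout mass m_f = stage dry + payload = 17,540.9 + 5,140 = 22,680.9 kg.
v_e = Isp · g₀ = 329 × 9.81 = 3227.5 m/s.
By the Tsiolkovsky rocket equation, Δv = v_e · ln(275,000/22,680.9) = 3227.5 × ln(12.12) = 3227.5 × 2.4952 ≈ 8053 m/s.

Δv ≈ 8050 m/s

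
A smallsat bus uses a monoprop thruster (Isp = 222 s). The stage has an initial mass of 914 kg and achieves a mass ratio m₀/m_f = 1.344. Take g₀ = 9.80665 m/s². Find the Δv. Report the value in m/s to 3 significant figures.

v_e = Isp · g₀ = 222 × 9.80665 = 2177.1 m/s.
Δv = v_e · ln(1.344) = 2177.1 × 0.2957 ≈ 643.7 m/s.

Δv ≈ 644 m/s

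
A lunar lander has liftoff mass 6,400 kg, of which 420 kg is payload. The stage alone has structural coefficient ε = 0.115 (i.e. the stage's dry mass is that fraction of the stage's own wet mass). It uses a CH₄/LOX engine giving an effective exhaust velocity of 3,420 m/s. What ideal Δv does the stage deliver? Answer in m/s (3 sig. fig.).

Stage wet mass = m₀ − payload = 6,400 − 420 = 5,980 kg.
Stage dry mass = ε × stage wet mass = 0.115 × 5,980 = 687.7 kg.
Burnout mass m_f = stage dry + payload = 687.7 + 420 = 1,107.7 kg.
Using Δv = v_e ln(m₀/m_f): Δv = v_e · ln(6,400/1,107.7) = 3420.0 × ln(5.778) = 3420.0 × 1.7540 ≈ 5999 m/s.

Δv ≈ 6000 m/s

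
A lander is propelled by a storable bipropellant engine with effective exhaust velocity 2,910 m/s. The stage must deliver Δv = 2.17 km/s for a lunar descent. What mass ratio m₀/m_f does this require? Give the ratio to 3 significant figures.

Using Δv = v_e ln(m₀/m_f): m₀/m_f = exp(Δv / v_e) = exp(2170 / 2910.0) = exp(0.7457) = 2.1079.

mass ratio ≈ 2.11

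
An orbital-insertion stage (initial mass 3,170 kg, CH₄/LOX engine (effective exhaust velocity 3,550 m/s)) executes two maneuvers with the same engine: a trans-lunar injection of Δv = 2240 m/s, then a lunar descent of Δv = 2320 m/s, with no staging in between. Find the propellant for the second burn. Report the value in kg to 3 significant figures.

propellant for the second burn ≈ 809 kg

After the first burn: m = 3170 × exp(−2240/3550.0) = 3170 × 0.53207 = 1,686.66 kg.
After the second burn: m = 1,686.66 × exp(−2320/3550.0) = 1,686.66 × 0.52021 = 877.417 kg.
Second-burn propellant = 1,686.66 − 877.417 = 809.243 kg.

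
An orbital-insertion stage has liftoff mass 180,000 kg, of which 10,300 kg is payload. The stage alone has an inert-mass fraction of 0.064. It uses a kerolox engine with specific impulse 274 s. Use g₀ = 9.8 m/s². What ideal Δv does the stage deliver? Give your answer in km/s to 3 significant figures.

Stage wet mass = m₀ − payload = 180,000 − 10,300 = 169,700 kg.
Stage dry mass = ε × stage wet mass = 0.064 × 169,700 = 10,860.8 kg.
Burnout mass m_f = stage dry + payload = 10,860.8 + 10,300 = 21,160.8 kg.
v_e = Isp · g₀ = 274 × 9.8 = 2685.2 m/s.
Rocket equation: Δv = v_e · ln(180,000/21,160.8) = 2685.2 × ln(8.506) = 2685.2 × 2.1408 ≈ 5748 m/s.

Δv ≈ 5.75 km/s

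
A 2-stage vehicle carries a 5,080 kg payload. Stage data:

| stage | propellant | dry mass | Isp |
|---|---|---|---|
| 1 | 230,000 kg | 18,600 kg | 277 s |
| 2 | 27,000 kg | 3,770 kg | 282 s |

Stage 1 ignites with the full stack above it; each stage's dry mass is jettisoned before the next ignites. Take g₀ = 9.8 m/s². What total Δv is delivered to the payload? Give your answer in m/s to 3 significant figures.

Ignition mass of stage 1 = 230,000+18,600 + 27,000+3,770 + 5,080 = 284,450 kg.
Stage 1: m₀ = 284,450 kg, m_f = 284,450 − 230,000 = 54,450 kg; Δv = 277×9.8×ln(5.224) = 2714.6×1.6533 ≈ 4488 m/s.
Stage 2: m₀ = 35,850 kg, m_f = 35,850 − 27,000 = 8,850 kg; Δv = 282×9.8×ln(4.051) = 2763.6×1.3989 ≈ 3866 m/s.
Total Δv = 4488 + 3866 = 8354 m/s.

Δv ≈ 8350 m/s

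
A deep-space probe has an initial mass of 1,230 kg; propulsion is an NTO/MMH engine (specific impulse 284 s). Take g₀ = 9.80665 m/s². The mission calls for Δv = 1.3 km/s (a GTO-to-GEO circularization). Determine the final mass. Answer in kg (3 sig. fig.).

v_e = Isp · g₀ = 284 × 9.80665 = 2785.1 m/s.
m₀/m_f = exp(Δv / v_e) = exp(1300 / 2785.1) = exp(0.4668) = 1.5948.
m_f = m₀ / 1.5948 = 1,230 / 1.5948 = 771.257 kg.

final mass ≈ 771 kg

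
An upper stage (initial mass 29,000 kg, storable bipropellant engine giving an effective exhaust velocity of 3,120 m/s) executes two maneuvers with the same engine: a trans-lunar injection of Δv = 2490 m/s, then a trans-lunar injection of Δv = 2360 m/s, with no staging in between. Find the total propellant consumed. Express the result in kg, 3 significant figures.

total propellant consumed ≈ 22900 kg

After the first burn: m = 29000 × exp(−2490/3120.0) = 29000 × 0.45019 = 13,055.5 kg.
After the second burn: m = 13,055.5 × exp(−2360/3120.0) = 13,055.5 × 0.46935 = 6,127.6 kg.
Total propellant = m₀ − m_final = 29000 − 6,127.6 = 22,872.4 kg.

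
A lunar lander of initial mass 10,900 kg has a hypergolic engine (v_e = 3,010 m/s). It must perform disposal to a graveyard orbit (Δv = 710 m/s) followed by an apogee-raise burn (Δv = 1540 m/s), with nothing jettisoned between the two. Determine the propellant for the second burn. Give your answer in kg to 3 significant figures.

propellant for the second burn ≈ 3450 kg

After the first burn: m = 10900 × exp(−710/3010.0) = 10900 × 0.78988 = 8,609.69 kg.
After the second burn: m = 8,609.69 × exp(−1540/3010.0) = 8,609.69 × 0.59952 = 5,161.68 kg.
Second-burn propellant = 8,609.69 − 5,161.68 = 3,448.01 kg.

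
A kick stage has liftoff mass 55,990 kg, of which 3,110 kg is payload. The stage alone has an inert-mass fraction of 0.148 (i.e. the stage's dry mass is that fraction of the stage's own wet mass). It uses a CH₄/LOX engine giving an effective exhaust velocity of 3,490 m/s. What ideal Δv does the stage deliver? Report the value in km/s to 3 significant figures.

Stage wet mass = m₀ − payload = 55,990 − 3,110 = 52,880 kg.
Stage dry mass = ε × stage wet mass = 0.148 × 52,880 = 7,826.24 kg.
Burnout mass m_f = stage dry + payload = 7,826.24 + 3,110 = 10,936.24 kg.
From the ideal rocket equation, Δv = v_e · ln(55,990/10,936.24) = 3490.0 × ln(5.12) = 3490.0 × 1.6331 ≈ 5699 m/s.

Δv ≈ 5.70 km/s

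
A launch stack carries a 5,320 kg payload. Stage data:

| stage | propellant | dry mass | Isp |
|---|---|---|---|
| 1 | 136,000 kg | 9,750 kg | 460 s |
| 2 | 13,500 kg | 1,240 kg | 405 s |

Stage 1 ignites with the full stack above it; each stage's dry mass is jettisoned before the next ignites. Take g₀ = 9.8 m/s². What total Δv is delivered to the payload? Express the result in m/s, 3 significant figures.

Ignition mass of stage 1 = 136,000+9,750 + 13,500+1,240 + 5,320 = 165,810 kg.
Stage 1: m₀ = 165,810 kg, m_f = 165,810 − 136,000 = 29,810 kg; Δv = 460×9.8×ln(5.562) = 4508.0×1.7160 ≈ 7736 m/s.
Stage 2: m₀ = 20,060 kg, m_f = 20,060 − 13,500 = 6,560 kg; Δv = 405×9.8×ln(3.058) = 3969.0×1.1177 ≈ 4436 m/s.
Total Δv = 7736 + 4436 = 12172 m/s.

Δv ≈ 12200 m/s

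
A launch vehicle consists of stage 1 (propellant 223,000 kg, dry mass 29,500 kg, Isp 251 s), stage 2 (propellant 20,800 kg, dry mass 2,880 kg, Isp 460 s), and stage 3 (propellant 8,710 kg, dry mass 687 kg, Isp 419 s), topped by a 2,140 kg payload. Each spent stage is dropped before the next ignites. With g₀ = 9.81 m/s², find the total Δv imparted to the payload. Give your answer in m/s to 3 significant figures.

Δv ≈ 13500 m/s

Ignition mass of stage 1 = 223,000+29,500 + 20,800+2,880 + 8,710+687 + 2,140 = 287,717 kg.
Stage 1: m₀ = 287,717 kg, m_f = 287,717 − 223,000 = 64,717 kg; Δv = 251×9.81×ln(4.446) = 2462.3×1.4920 ≈ 3674 m/s.
Stage 2: m₀ = 35,217 kg, m_f = 35,217 − 20,800 = 14,417 kg; Δv = 460×9.81×ln(2.443) = 4512.6×0.8931 ≈ 4030 m/s.
Stage 3: m₀ = 11,537 kg, m_f = 11,537 − 8,710 = 2,827 kg; Δv = 419×9.81×ln(4.081) = 4110.4×1.4063 ≈ 5781 m/s.
Total Δv = 3674 + 4030 + 5781 = 13485 m/s.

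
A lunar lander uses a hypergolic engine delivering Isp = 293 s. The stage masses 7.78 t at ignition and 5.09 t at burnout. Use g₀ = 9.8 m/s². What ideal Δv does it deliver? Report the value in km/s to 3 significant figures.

Δv ≈ 1.22 km/s

v_e = Isp · g₀ = 293 × 9.8 = 2871.4 m/s.
Δv = v_e · ln(m₀/m_f) = 2871.4 × ln(1.528) = 2871.4 × 0.4243 ≈ 1218.3 m/s.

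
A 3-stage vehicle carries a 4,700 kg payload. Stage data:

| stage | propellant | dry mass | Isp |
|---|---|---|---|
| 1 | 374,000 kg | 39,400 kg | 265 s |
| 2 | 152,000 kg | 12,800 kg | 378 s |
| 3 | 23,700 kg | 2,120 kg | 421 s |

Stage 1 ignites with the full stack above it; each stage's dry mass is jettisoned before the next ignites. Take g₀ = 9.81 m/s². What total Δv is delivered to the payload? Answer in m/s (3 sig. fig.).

Δv ≈ 14300 m/s

Ignition mass of stage 1 = 374,000+39,400 + 152,000+12,800 + 23,700+2,120 + 4,700 = 608,720 kg.
Stage 1: m₀ = 608,720 kg, m_f = 608,720 − 374,000 = 234,720 kg; Δv = 265×9.81×ln(2.593) = 2599.7×0.9530 ≈ 2477 m/s.
Stage 2: m₀ = 195,320 kg, m_f = 195,320 − 152,000 = 43,320 kg; Δv = 378×9.81×ln(4.509) = 3708.2×1.5060 ≈ 5585 m/s.
Stage 3: m₀ = 30,520 kg, m_f = 30,520 − 23,700 = 6,820 kg; Δv = 421×9.81×ln(4.475) = 4130.0×1.4985 ≈ 6189 m/s.
Total Δv = 2477 + 5585 + 6189 = 14251 m/s.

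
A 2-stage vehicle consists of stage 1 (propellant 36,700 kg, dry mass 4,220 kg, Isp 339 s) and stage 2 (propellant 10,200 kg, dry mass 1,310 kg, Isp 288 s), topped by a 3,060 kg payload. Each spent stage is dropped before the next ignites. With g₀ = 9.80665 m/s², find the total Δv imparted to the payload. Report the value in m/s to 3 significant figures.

Ignition mass of stage 1 = 36,700+4,220 + 10,200+1,310 + 3,060 = 55,490 kg.
Stage 1: m₀ = 55,490 kg, m_f = 55,490 − 36,700 = 18,790 kg; Δv = 339×9.80665×ln(2.953) = 3324.5×1.0829 ≈ 3600 m/s.
Stage 2: m₀ = 14,570 kg, m_f = 14,570 − 10,200 = 4,370 kg; Δv = 288×9.80665×ln(3.334) = 2824.3×1.2042 ≈ 3401 m/s.
Total Δv = 3600 + 3401 = 7001 m/s.

Δv ≈ 7000 m/s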